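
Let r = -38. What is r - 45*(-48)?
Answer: 2122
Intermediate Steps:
r - 45*(-48) = -38 - 45*(-48) = -38 + 2160 = 2122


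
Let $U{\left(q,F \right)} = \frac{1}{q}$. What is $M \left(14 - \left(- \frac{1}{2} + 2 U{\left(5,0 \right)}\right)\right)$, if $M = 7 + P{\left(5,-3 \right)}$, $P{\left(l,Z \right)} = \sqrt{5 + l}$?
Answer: $\frac{987}{10} + \frac{141 \sqrt{10}}{10} \approx 143.29$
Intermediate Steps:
$M = 7 + \sqrt{10}$ ($M = 7 + \sqrt{5 + 5} = 7 + \sqrt{10} \approx 10.162$)
$M \left(14 - \left(- \frac{1}{2} + 2 U{\left(5,0 \right)}\right)\right) = \left(7 + \sqrt{10}\right) \left(14 - \left(- \frac{1}{2} + \frac{2}{5}\right)\right) = \left(7 + \sqrt{10}\right) \left(14 - - \frac{1}{10}\right) = \left(7 + \sqrt{10}\right) \left(14 + \left(\frac{1}{2} - \frac{2}{5}\right)\right) = \left(7 + \sqrt{10}\right) \left(14 + \frac{1}{10}\right) = \left(7 + \sqrt{10}\right) \frac{141}{10} = \frac{987}{10} + \frac{141 \sqrt{10}}{10}$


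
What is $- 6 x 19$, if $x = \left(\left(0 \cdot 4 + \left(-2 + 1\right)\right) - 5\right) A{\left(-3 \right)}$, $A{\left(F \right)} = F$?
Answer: $-2052$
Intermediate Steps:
$x = 18$ ($x = \left(\left(0 \cdot 4 + \left(-2 + 1\right)\right) - 5\right) \left(-3\right) = \left(\left(0 - 1\right) - 5\right) \left(-3\right) = \left(-1 - 5\right) \left(-3\right) = \left(-6\right) \left(-3\right) = 18$)
$- 6 x 19 = \left(-6\right) 18 \cdot 19 = \left(-108\right) 19 = -2052$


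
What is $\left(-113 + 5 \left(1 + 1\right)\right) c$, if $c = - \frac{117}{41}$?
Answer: $\frac{12051}{41} \approx 293.93$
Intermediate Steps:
$c = - \frac{117}{41}$ ($c = \left(-117\right) \frac{1}{41} = - \frac{117}{41} \approx -2.8537$)
$\left(-113 + 5 \left(1 + 1\right)\right) c = \left(-113 + 5 \left(1 + 1\right)\right) \left(- \frac{117}{41}\right) = \left(-113 + 5 \cdot 2\right) \left(- \frac{117}{41}\right) = \left(-113 + 10\right) \left(- \frac{117}{41}\right) = \left(-103\right) \left(- \frac{117}{41}\right) = \frac{12051}{41}$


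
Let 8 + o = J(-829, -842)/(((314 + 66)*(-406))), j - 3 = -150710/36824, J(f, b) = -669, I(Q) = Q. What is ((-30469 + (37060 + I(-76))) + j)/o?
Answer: -4625856732770/5678127313 ≈ -814.68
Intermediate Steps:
j = -20119/18412 (j = 3 - 150710/36824 = 3 - 150710*1/36824 = 3 - 75355/18412 = -20119/18412 ≈ -1.0927)
o = -1233571/154280 (o = -8 - 669*(-1/(406*(314 + 66))) = -8 - 669/(380*(-406)) = -8 - 669/(-154280) = -8 - 669*(-1/154280) = -8 + 669/154280 = -1233571/154280 ≈ -7.9957)
((-30469 + (37060 + I(-76))) + j)/o = ((-30469 + (37060 - 76)) - 20119/18412)/(-1233571/154280) = ((-30469 + 36984) - 20119/18412)*(-154280/1233571) = (6515 - 20119/18412)*(-154280/1233571) = (119934061/18412)*(-154280/1233571) = -4625856732770/5678127313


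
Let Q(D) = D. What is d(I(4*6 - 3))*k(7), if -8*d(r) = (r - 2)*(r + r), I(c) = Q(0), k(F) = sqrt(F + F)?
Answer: 0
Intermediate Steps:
k(F) = sqrt(2)*sqrt(F) (k(F) = sqrt(2*F) = sqrt(2)*sqrt(F))
I(c) = 0
d(r) = -r*(-2 + r)/4 (d(r) = -(r - 2)*(r + r)/8 = -(-2 + r)*2*r/8 = -r*(-2 + r)/4)
d(I(4*6 - 3))*k(7) = ((1/4)*0*(2 - 1*0))*(sqrt(2)*sqrt(7)) = ((1/4)*0*(2 + 0))*sqrt(14) = ((1/4)*0*2)*sqrt(14) = 0*sqrt(14) = 0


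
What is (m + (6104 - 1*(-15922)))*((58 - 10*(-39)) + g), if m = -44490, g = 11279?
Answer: -263435328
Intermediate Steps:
(m + (6104 - 1*(-15922)))*((58 - 10*(-39)) + g) = (-44490 + (6104 - 1*(-15922)))*((58 - 10*(-39)) + 11279) = (-44490 + (6104 + 15922))*((58 + 390) + 11279) = (-44490 + 22026)*(448 + 11279) = -22464*11727 = -263435328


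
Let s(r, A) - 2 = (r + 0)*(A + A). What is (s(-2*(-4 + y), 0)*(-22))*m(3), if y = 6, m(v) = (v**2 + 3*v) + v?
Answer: -924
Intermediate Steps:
m(v) = v**2 + 4*v
s(r, A) = 2 + 2*A*r (s(r, A) = 2 + (r + 0)*(A + A) = 2 + r*(2*A) = 2 + 2*A*r)
(s(-2*(-4 + y), 0)*(-22))*m(3) = ((2 + 2*0*(-2*(-4 + 6)))*(-22))*(3*(4 + 3)) = ((2 + 2*0*(-2*2))*(-22))*(3*7) = ((2 + 2*0*(-4))*(-22))*21 = ((2 + 0)*(-22))*21 = (2*(-22))*21 = -44*21 = -924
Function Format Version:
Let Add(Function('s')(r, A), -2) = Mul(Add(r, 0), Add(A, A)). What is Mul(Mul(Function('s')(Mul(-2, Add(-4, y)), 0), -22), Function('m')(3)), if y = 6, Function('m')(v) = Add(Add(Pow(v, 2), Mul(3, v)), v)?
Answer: -924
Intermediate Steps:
Function('m')(v) = Add(Pow(v, 2), Mul(4, v))
Function('s')(r, A) = Add(2, Mul(2, A, r)) (Function('s')(r, A) = Add(2, Mul(Add(r, 0), Add(A, A))) = Add(2, Mul(r, Mul(2, A))) = Add(2, Mul(2, A, r)))
Mul(Mul(Function('s')(Mul(-2, Add(-4, y)), 0), -22), Function('m')(3)) = Mul(Mul(Add(2, Mul(2, 0, Mul(-2, Add(-4, 6)))), -22), Mul(3, Add(4, 3))) = Mul(Mul(Add(2, Mul(2, 0, Mul(-2, 2))), -22), Mul(3, 7)) = Mul(Mul(Add(2, Mul(2, 0, -4)), -22), 21) = Mul(Mul(Add(2, 0), -22), 21) = Mul(Mul(2, -22), 21) = Mul(-44, 21) = -924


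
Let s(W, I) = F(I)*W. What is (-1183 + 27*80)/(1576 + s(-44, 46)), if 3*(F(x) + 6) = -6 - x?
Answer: 2931/7808 ≈ 0.37538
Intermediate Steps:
F(x) = -8 - x/3 (F(x) = -6 + (-6 - x)/3 = -6 + (-2 - x/3) = -8 - x/3)
s(W, I) = W*(-8 - I/3) (s(W, I) = (-8 - I/3)*W = W*(-8 - I/3))
(-1183 + 27*80)/(1576 + s(-44, 46)) = (-1183 + 27*80)/(1576 - ⅓*(-44)*(24 + 46)) = (-1183 + 2160)/(1576 - ⅓*(-44)*70) = 977/(1576 + 3080/3) = 977/(7808/3) = 977*(3/7808) = 2931/7808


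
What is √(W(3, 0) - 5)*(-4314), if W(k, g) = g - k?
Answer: -8628*I*√2 ≈ -12202.0*I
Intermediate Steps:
√(W(3, 0) - 5)*(-4314) = √((0 - 1*3) - 5)*(-4314) = √((0 - 3) - 5)*(-4314) = √(-3 - 5)*(-4314) = √(-8)*(-4314) = (2*I*√2)*(-4314) = -8628*I*√2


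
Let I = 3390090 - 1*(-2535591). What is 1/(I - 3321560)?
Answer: 1/2604121 ≈ 3.8401e-7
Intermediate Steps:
I = 5925681 (I = 3390090 + 2535591 = 5925681)
1/(I - 3321560) = 1/(5925681 - 3321560) = 1/2604121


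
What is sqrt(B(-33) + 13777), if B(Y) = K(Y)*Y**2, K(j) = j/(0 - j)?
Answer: 4*sqrt(793) ≈ 112.64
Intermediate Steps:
K(j) = -1 (K(j) = j/((-j)) = j*(-1/j) = -1)
B(Y) = -Y**2
sqrt(B(-33) + 13777) = sqrt(-1*(-33)**2 + 13777) = sqrt(-1*1089 + 13777) = sqrt(-1089 + 13777) = sqrt(12688) = 4*sqrt(793)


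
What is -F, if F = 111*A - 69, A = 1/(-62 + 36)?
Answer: 1905/26 ≈ 73.269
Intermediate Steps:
A = -1/26 (A = 1/(-26) = -1/26 ≈ -0.038462)
F = -1905/26 (F = 111*(-1/26) - 69 = -111/26 - 69 = -1905/26 ≈ -73.269)
-F = -1*(-1905/26) = 1905/26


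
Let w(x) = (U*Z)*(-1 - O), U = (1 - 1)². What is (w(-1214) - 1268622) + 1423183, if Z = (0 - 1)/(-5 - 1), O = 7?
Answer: 154561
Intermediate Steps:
Z = ⅙ (Z = -1/(-6) = -1*(-⅙) = ⅙ ≈ 0.16667)
U = 0 (U = 0² = 0)
w(x) = 0 (w(x) = (0*(⅙))*(-1 - 1*7) = 0*(-1 - 7) = 0*(-8) = 0)
(w(-1214) - 1268622) + 1423183 = (0 - 1268622) + 1423183 = -1268622 + 1423183 = 154561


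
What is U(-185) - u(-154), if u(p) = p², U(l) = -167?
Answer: -23883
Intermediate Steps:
U(-185) - u(-154) = -167 - 1*(-154)² = -167 - 1*23716 = -167 - 23716 = -23883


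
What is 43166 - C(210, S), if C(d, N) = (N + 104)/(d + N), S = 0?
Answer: 4532378/105 ≈ 43166.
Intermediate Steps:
C(d, N) = (104 + N)/(N + d)
43166 - C(210, S) = 43166 - (104 + 0)/(0 + 210) = 43166 - 104/210 = 43166 - 1*52/105 = 43166 - 52/105 = 4532378/105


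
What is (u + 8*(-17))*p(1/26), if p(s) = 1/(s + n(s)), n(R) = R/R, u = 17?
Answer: -3094/27 ≈ -114.59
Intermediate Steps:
n(R) = 1
p(s) = 1/(1 + s) (p(s) = 1/(s + 1) = 1/(1 + s))
(u + 8*(-17))*p(1/26) = (17 + 8*(-17))/(1 + 1/26) = (17 - 136)/(1 + 1/26) = -119/27/26 = -119*26/27 = -3094/27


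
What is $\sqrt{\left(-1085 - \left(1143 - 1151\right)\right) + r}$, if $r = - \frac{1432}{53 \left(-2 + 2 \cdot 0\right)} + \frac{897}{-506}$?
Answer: $\frac{i \sqrt{1448285102}}{1166} \approx 32.638 i$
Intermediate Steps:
$r = \frac{13685}{1166}$ ($r = - \frac{1432}{53 \left(-2 + 0\right)} + 897 \left(- \frac{1}{506}\right) = - \frac{1432}{53 \left(-2\right)} - \frac{39}{22} = - \frac{1432}{-106} - \frac{39}{22} = \left(-1432\right) \left(- \frac{1}{106}\right) - \frac{39}{22} = \frac{716}{53} - \frac{39}{22} = \frac{13685}{1166} \approx 11.737$)
$\sqrt{\left(-1085 - \left(1143 - 1151\right)\right) + r} = \sqrt{\left(-1085 - \left(1143 - 1151\right)\right) + \frac{13685}{1166}} = \sqrt{\left(-1085 - -8\right) + \frac{13685}{1166}} = \sqrt{\left(-1085 + 8\right) + \frac{13685}{1166}} = \sqrt{-1077 + \frac{13685}{1166}} = \sqrt{- \frac{1242097}{1166}} = \frac{i \sqrt{1448285102}}{1166}$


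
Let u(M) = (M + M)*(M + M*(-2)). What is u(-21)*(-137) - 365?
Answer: 120469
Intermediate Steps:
u(M) = -2*M² (u(M) = (2*M)*(M - 2*M) = (2*M)*(-M) = -2*M²)
u(-21)*(-137) - 365 = -2*(-21)²*(-137) - 365 = -2*441*(-137) - 365 = -882*(-137) - 365 = 120834 - 365 = 120469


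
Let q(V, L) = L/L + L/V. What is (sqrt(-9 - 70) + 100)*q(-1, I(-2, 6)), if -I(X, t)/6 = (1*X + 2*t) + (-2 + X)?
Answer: 3700 + 37*I*sqrt(79) ≈ 3700.0 + 328.86*I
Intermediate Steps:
I(X, t) = 12 - 12*X - 12*t (I(X, t) = -6*((1*X + 2*t) + (-2 + X)) = -6*((X + 2*t) + (-2 + X)) = -6*(-2 + 2*X + 2*t) = 12 - 12*X - 12*t)
q(V, L) = 1 + L/V
(sqrt(-9 - 70) + 100)*q(-1, I(-2, 6)) = (sqrt(-9 - 70) + 100)*(((12 - 12*(-2) - 12*6) - 1)/(-1)) = (sqrt(-79) + 100)*(-((12 + 24 - 72) - 1)) = (I*sqrt(79) + 100)*(-(-36 - 1)) = (100 + I*sqrt(79))*(-1*(-37)) = (100 + I*sqrt(79))*37 = 3700 + 37*I*sqrt(79)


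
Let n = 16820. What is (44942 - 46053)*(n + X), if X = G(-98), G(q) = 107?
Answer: -18805897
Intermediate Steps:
X = 107
(44942 - 46053)*(n + X) = (44942 - 46053)*(16820 + 107) = -1111*16927 = -18805897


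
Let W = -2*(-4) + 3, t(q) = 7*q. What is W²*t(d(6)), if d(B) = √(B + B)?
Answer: 1694*√3 ≈ 2934.1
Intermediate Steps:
d(B) = √2*√B (d(B) = √(2*B) = √2*√B)
W = 11 (W = 8 + 3 = 11)
W²*t(d(6)) = 11²*(7*(√2*√6)) = 121*(7*(2*√3)) = 121*(14*√3) = 1694*√3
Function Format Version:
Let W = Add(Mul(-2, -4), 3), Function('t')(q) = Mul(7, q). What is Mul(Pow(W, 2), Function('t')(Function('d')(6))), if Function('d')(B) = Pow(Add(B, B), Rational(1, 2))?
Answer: Mul(1694, Pow(3, Rational(1, 2))) ≈ 2934.1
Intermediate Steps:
Function('d')(B) = Mul(Pow(2, Rational(1, 2)), Pow(B, Rational(1, 2))) (Function('d')(B) = Pow(Mul(2, B), Rational(1, 2)) = Mul(Pow(2, Rational(1, 2)), Pow(B, Rational(1, 2))))
W = 11 (W = Add(8, 3) = 11)
Mul(Pow(W, 2), Function('t')(Function('d')(6))) = Mul(Pow(11, 2), Mul(7, Mul(Pow(2, Rational(1, 2)), Pow(6, Rational(1, 2))))) = Mul(121, Mul(7, Mul(2, Pow(3, Rational(1, 2))))) = Mul(121, Mul(14, Pow(3, Rational(1, 2)))) = Mul(1694, Pow(3, Rational(1, 2)))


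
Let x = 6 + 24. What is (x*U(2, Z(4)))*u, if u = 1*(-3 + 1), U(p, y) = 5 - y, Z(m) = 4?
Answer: -60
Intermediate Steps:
x = 30
u = -2 (u = 1*(-2) = -2)
(x*U(2, Z(4)))*u = (30*(5 - 1*4))*(-2) = (30*(5 - 4))*(-2) = (30*1)*(-2) = 30*(-2) = -60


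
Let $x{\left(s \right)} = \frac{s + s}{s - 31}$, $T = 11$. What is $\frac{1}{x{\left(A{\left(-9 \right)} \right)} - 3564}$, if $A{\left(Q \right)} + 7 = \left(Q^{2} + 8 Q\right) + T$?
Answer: $- \frac{9}{32089} \approx -0.00028047$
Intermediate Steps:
$A{\left(Q \right)} = 4 + Q^{2} + 8 Q$ ($A{\left(Q \right)} = -7 + \left(\left(Q^{2} + 8 Q\right) + 11\right) = -7 + \left(11 + Q^{2} + 8 Q\right) = 4 + Q^{2} + 8 Q$)
$x{\left(s \right)} = \frac{2 s}{-31 + s}$
$\frac{1}{x{\left(A{\left(-9 \right)} \right)} - 3564} = \frac{1}{\frac{2 \left(4 + \left(-9\right)^{2} + 8 \left(-9\right)\right)}{-31 + \left(4 + \left(-9\right)^{2} + 8 \left(-9\right)\right)} - 3564} = \frac{1}{\frac{2 \left(4 + 81 - 72\right)}{-31 + \left(4 + 81 - 72\right)} - 3564} = \frac{1}{2 \cdot 13 \frac{1}{-31 + 13} - 3564} = \frac{1}{2 \cdot 13 \frac{1}{-18} - 3564} = \frac{1}{2 \cdot 13 \left(- \frac{1}{18}\right) - 3564} = \frac{1}{- \frac{13}{9} - 3564} = \frac{1}{- \frac{32089}{9}} = - \frac{9}{32089}$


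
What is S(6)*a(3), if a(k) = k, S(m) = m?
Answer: 18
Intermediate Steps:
S(6)*a(3) = 6*3 = 18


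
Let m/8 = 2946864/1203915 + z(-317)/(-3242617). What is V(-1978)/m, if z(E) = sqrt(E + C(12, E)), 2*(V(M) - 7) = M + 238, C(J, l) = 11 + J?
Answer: -4562464022977395487320695/103524445245320750304467 - 64380975456031367825*I*sqrt(6)/1656391123925132004871472 ≈ -44.071 - 9.5207e-5*I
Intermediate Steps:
V(M) = 126 + M/2 (V(M) = 7 + (M + 238)/2 = 7 + (238 + M)/2 = 7 + (119 + M/2) = 126 + M/2)
z(E) = sqrt(23 + E) (z(E) = sqrt(E + (11 + 12)) = sqrt(E + 23) = sqrt(23 + E))
m = 7858304/401305 - 8*I*sqrt(6)/463231 (m = 8*(2946864/1203915 + sqrt(23 - 317)/(-3242617)) = 8*(2946864*(1/1203915) + sqrt(-294)*(-1/3242617)) = 8*(982288/401305 + (7*I*sqrt(6))*(-1/3242617)) = 8*(982288/401305 - I*sqrt(6)/463231) = 7858304/401305 - 8*I*sqrt(6)/463231 ≈ 19.582 - 4.2303e-5*I)
V(-1978)/m = (126 + (1/2)*(-1978))/(7858304/401305 - 8*I*sqrt(6)/463231) = (126 - 989)/(7858304/401305 - 8*I*sqrt(6)/463231) = -863/(7858304/401305 - 8*I*sqrt(6)/463231)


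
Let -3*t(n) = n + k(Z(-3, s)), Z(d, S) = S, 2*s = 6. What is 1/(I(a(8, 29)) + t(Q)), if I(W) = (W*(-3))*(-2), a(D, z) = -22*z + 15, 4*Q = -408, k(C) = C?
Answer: -1/3705 ≈ -0.00026991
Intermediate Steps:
s = 3 (s = (½)*6 = 3)
Q = -102 (Q = (¼)*(-408) = -102)
a(D, z) = 15 - 22*z
t(n) = -1 - n/3 (t(n) = -(n + 3)/3 = -(3 + n)/3 = -1 - n/3)
I(W) = 6*W (I(W) = -3*W*(-2) = 6*W)
1/(I(a(8, 29)) + t(Q)) = 1/(6*(15 - 22*29) + (-1 - ⅓*(-102))) = 1/(6*(15 - 638) + (-1 + 34)) = 1/(6*(-623) + 33) = 1/(-3738 + 33) = 1/(-3705) = -1/3705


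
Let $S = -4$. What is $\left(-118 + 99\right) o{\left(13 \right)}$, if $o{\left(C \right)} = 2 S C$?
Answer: $1976$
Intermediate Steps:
$o{\left(C \right)} = - 8 C$ ($o{\left(C \right)} = 2 \left(-4\right) C = - 8 C$)
$\left(-118 + 99\right) o{\left(13 \right)} = \left(-118 + 99\right) \left(\left(-8\right) 13\right) = \left(-19\right) \left(-104\right) = 1976$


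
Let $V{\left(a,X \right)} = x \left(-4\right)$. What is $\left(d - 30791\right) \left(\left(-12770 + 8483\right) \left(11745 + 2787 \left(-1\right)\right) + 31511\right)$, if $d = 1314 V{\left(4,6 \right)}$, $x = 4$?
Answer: $1988215904525$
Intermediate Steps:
$V{\left(a,X \right)} = -16$ ($V{\left(a,X \right)} = 4 \left(-4\right) = -16$)
$d = -21024$ ($d = 1314 \left(-16\right) = -21024$)
$\left(d - 30791\right) \left(\left(-12770 + 8483\right) \left(11745 + 2787 \left(-1\right)\right) + 31511\right) = \left(-21024 - 30791\right) \left(\left(-12770 + 8483\right) \left(11745 + 2787 \left(-1\right)\right) + 31511\right) = \left(-21024 - 30791\right) \left(- 4287 \left(11745 - 2787\right) + 31511\right) = \left(-21024 - 30791\right) \left(\left(-4287\right) 8958 + 31511\right) = - 51815 \left(-38402946 + 31511\right) = \left(-51815\right) \left(-38371435\right) = 1988215904525$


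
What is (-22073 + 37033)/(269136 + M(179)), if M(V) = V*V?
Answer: 14960/301177 ≈ 0.049672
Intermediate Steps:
M(V) = V²
(-22073 + 37033)/(269136 + M(179)) = (-22073 + 37033)/(269136 + 179²) = 14960/(269136 + 32041) = 14960/301177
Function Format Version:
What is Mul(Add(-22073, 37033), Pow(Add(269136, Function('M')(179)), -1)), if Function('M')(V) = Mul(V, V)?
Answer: Rational(14960, 301177) ≈ 0.049672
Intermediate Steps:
Function('M')(V) = Pow(V, 2)
Mul(Add(-22073, 37033), Pow(Add(269136, Function('M')(179)), -1)) = Mul(Add(-22073, 37033), Pow(Add(269136, Pow(179, 2)), -1)) = Mul(14960, Pow(Add(269136, 32041), -1)) = Mul(14960, Pow(301177, -1)) = Mul(14960, Rational(1, 301177)) = Rational(14960, 301177)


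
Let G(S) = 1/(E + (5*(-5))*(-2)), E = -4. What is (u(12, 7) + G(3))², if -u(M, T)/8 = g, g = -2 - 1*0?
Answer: 543169/2116 ≈ 256.70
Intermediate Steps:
g = -2 (g = -2 + 0 = -2)
u(M, T) = 16 (u(M, T) = -8*(-2) = 16)
G(S) = 1/46 (G(S) = 1/(-4 + (5*(-5))*(-2)) = 1/(-4 - 25*(-2)) = 1/(-4 + 50) = 1/46)
(u(12, 7) + G(3))² = (16 + 1/46)² = (737/46)² = 543169/2116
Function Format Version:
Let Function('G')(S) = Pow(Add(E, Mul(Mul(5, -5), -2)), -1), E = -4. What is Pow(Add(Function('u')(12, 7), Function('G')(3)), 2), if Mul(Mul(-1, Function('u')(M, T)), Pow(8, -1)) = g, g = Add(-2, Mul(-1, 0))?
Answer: Rational(543169, 2116) ≈ 256.70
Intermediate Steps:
g = -2 (g = Add(-2, 0) = -2)
Function('u')(M, T) = 16 (Function('u')(M, T) = Mul(-8, -2) = 16)
Function('G')(S) = Rational(1, 46) (Function('G')(S) = Pow(Add(-4, Mul(Mul(5, -5), -2)), -1) = Pow(Add(-4, Mul(-25, -2)), -1) = Pow(Add(-4, 50), -1) = Pow(46, -1) = Rational(1, 46))
Pow(Add(Function('u')(12, 7), Function('G')(3)), 2) = Pow(Add(16, Rational(1, 46)), 2) = Pow(Rational(737, 46), 2) = Rational(543169, 2116)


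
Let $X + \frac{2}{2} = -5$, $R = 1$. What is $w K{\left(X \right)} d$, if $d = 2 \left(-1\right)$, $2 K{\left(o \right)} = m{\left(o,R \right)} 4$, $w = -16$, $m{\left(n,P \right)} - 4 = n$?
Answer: $-128$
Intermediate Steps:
$m{\left(n,P \right)} = 4 + n$
$X = -6$ ($X = -1 - 5 = -6$)
$K{\left(o \right)} = 8 + 2 o$ ($K{\left(o \right)} = \frac{\left(4 + o\right) 4}{2} = \frac{16 + 4 o}{2} = 8 + 2 o$)
$d = -2$
$w K{\left(X \right)} d = - 16 \left(8 + 2 \left(-6\right)\right) \left(-2\right) = - 16 \left(8 - 12\right) \left(-2\right) = \left(-16\right) \left(-4\right) \left(-2\right) = 64 \left(-2\right) = -128$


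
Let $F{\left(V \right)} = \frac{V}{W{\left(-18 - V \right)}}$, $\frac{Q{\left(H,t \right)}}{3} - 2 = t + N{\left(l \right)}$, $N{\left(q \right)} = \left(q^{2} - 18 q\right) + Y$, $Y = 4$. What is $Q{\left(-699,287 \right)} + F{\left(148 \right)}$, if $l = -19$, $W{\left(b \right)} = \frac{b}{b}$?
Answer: $3136$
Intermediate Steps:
$W{\left(b \right)} = 1$
$N{\left(q \right)} = 4 + q^{2} - 18 q$ ($N{\left(q \right)} = \left(q^{2} - 18 q\right) + 4 = 4 + q^{2} - 18 q$)
$Q{\left(H,t \right)} = 2127 + 3 t$ ($Q{\left(H,t \right)} = 6 + 3 \left(t + \left(4 + \left(-19\right)^{2} - -342\right)\right) = 6 + 3 \left(t + \left(4 + 361 + 342\right)\right) = 6 + 3 \left(t + 707\right) = 6 + 3 \left(707 + t\right) = 6 + \left(2121 + 3 t\right) = 2127 + 3 t$)
$F{\left(V \right)} = V$ ($F{\left(V \right)} = \frac{V}{1} = V 1 = V$)
$Q{\left(-699,287 \right)} + F{\left(148 \right)} = \left(2127 + 3 \cdot 287\right) + 148 = \left(2127 + 861\right) + 148 = 2988 + 148 = 3136$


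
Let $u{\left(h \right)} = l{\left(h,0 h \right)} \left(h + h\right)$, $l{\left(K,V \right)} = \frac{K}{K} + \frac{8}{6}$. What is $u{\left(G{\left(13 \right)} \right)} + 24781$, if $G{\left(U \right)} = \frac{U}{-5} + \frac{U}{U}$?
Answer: $\frac{371603}{15} \approx 24774.0$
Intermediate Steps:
$G{\left(U \right)} = 1 - \frac{U}{5}$ ($G{\left(U \right)} = U \left(- \frac{1}{5}\right) + 1 = - \frac{U}{5} + 1 = 1 - \frac{U}{5}$)
$l{\left(K,V \right)} = \frac{7}{3}$ ($l{\left(K,V \right)} = 1 + 8 \cdot \frac{1}{6} = 1 + \frac{4}{3} = \frac{7}{3}$)
$u{\left(h \right)} = \frac{14 h}{3}$ ($u{\left(h \right)} = \frac{7 \left(h + h\right)}{3} = \frac{7 \cdot 2 h}{3} = \frac{14 h}{3}$)
$u{\left(G{\left(13 \right)} \right)} + 24781 = \frac{14 \left(1 - \frac{13}{5}\right)}{3} + 24781 = \frac{14}{3} \left(- \frac{8}{5}\right) + 24781 = - \frac{112}{15} + 24781 = \frac{371603}{15}$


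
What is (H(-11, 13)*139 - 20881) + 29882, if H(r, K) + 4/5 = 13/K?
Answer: 45144/5 ≈ 9028.8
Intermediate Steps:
H(r, K) = -⅘ + 13/K
(H(-11, 13)*139 - 20881) + 29882 = ((-⅘ + 13/13)*139 - 20881) + 29882 = ((-⅘ + 13*(1/13))*139 - 20881) + 29882 = ((-⅘ + 1)*139 - 20881) + 29882 = ((⅕)*139 - 20881) + 29882 = (139/5 - 20881) + 29882 = -104266/5 + 29882 = 45144/5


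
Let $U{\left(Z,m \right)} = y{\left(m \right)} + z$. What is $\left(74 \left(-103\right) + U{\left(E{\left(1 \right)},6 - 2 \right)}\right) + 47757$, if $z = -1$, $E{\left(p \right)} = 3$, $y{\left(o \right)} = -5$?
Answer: $40129$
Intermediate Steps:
$U{\left(Z,m \right)} = -6$ ($U{\left(Z,m \right)} = -5 - 1 = -6$)
$\left(74 \left(-103\right) + U{\left(E{\left(1 \right)},6 - 2 \right)}\right) + 47757 = \left(74 \left(-103\right) - 6\right) + 47757 = \left(-7622 - 6\right) + 47757 = -7628 + 47757 = 40129$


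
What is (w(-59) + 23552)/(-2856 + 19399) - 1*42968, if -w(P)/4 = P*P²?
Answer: -709974556/16543 ≈ -42917.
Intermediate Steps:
w(P) = -4*P³ (w(P) = -4*P*P² = -4*P³)
(w(-59) + 23552)/(-2856 + 19399) - 1*42968 = (-4*(-59)³ + 23552)/(-2856 + 19399) - 1*42968 = (-4*(-205379) + 23552)/16543 - 42968 = (821516 + 23552)*(1/16543) - 42968 = 845068*(1/16543) - 42968 = 845068/16543 - 42968 = -709974556/16543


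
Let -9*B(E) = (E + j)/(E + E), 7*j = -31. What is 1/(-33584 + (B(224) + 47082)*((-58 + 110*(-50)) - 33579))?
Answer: -4032/7429684496809 ≈ -5.4269e-10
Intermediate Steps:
j = -31/7 (j = (⅐)*(-31) = -31/7 ≈ -4.4286)
B(E) = -(-31/7 + E)/(18*E) (B(E) = -(E - 31/7)/(9*(E + E)) = -(-31/7 + E)/(9*(2*E)) = -(-31/7 + E)*1/(2*E)/9 = -(-31/7 + E)/(18*E))
1/(-33584 + (B(224) + 47082)*((-58 + 110*(-50)) - 33579)) = 1/(-33584 + ((1/126)*(31 - 7*224)/224 + 47082)*((-58 + 110*(-50)) - 33579)) = 1/(-33584 + ((1/126)*(1/224)*(31 - 1568) + 47082)*((-58 - 5500) - 33579)) = 1/(-33584 + ((1/126)*(1/224)*(-1537) + 47082)*(-5558 - 33579)) = 1/(-33584 + (-1537/28224 + 47082)*(-39137)) = 1/(-33584 + (1328840831/28224)*(-39137)) = 1/(-33584 - 7429549086121/4032) = 1/(-7429684496809/4032) = -4032/7429684496809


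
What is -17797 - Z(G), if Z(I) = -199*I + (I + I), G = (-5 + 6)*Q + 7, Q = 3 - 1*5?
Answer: -16812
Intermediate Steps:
Q = -2 (Q = 3 - 5 = -2)
G = 5 (G = (-5 + 6)*(-2) + 7 = 1*(-2) + 7 = -2 + 7 = 5)
Z(I) = -197*I (Z(I) = -199*I + 2*I = -197*I)
-17797 - Z(G) = -17797 - (-197)*5 = -17797 - 1*(-985) = -17797 + 985 = -16812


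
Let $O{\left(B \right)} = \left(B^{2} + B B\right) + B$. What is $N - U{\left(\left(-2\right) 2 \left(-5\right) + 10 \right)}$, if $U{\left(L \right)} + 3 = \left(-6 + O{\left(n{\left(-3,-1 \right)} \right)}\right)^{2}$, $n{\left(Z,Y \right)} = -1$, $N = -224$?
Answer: $-246$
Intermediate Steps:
$O{\left(B \right)} = B + 2 B^{2}$ ($O{\left(B \right)} = \left(B^{2} + B^{2}\right) + B = 2 B^{2} + B = B + 2 B^{2}$)
$U{\left(L \right)} = 22$ ($U{\left(L \right)} = -3 + \left(-6 - \left(1 + 2 \left(-1\right)\right)\right)^{2} = -3 + \left(-6 - \left(1 - 2\right)\right)^{2} = -3 + \left(-6 - -1\right)^{2} = -3 + \left(-6 + 1\right)^{2} = -3 + \left(-5\right)^{2} = -3 + 25 = 22$)
$N - U{\left(\left(-2\right) 2 \left(-5\right) + 10 \right)} = -224 - 22 = -246$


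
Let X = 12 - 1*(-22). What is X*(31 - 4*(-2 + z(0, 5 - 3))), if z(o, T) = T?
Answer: 1054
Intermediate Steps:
X = 34 (X = 12 + 22 = 34)
X*(31 - 4*(-2 + z(0, 5 - 3))) = 34*(31 - 4*(-2 + (5 - 3))) = 34*(31 - 4*(-2 + 2)) = 34*(31 - 4*0) = 34*(31 + 0) = 34*31 = 1054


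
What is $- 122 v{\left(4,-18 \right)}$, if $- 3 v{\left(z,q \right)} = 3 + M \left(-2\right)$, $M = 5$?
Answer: $- \frac{854}{3} \approx -284.67$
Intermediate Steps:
$v{\left(z,q \right)} = \frac{7}{3}$ ($v{\left(z,q \right)} = - \frac{3 + 5 \left(-2\right)}{3} = - \frac{3 - 10}{3} = \left(- \frac{1}{3}\right) \left(-7\right) = \frac{7}{3}$)
$- 122 v{\left(4,-18 \right)} = \left(-122\right) \frac{7}{3} = - \frac{854}{3}$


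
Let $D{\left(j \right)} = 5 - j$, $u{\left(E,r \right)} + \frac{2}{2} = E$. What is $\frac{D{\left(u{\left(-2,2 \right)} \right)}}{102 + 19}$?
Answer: $\frac{8}{121} \approx 0.066116$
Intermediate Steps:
$u{\left(E,r \right)} = -1 + E$
$\frac{D{\left(u{\left(-2,2 \right)} \right)}}{102 + 19} = \frac{5 - \left(-1 - 2\right)}{102 + 19} = \frac{5 - -3}{121} = \left(5 + 3\right) \frac{1}{121} = 8 \cdot \frac{1}{121} = \frac{8}{121}$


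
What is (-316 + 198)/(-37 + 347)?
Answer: -59/155 ≈ -0.38065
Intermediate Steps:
(-316 + 198)/(-37 + 347) = -118/310 = -118*1/310 = -59/155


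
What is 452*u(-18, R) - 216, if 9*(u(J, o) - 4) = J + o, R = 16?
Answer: 13424/9 ≈ 1491.6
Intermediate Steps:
u(J, o) = 4 + J/9 + o/9 (u(J, o) = 4 + (J + o)/9 = 4 + (J/9 + o/9) = 4 + J/9 + o/9)
452*u(-18, R) - 216 = 452*(4 + (⅑)*(-18) + (⅑)*16) - 216 = 452*(4 - 2 + 16/9) - 216 = 452*(34/9) - 216 = 15368/9 - 216 = 13424/9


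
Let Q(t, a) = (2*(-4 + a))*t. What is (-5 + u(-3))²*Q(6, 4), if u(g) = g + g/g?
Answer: 0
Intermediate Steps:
Q(t, a) = t*(-8 + 2*a) (Q(t, a) = (-8 + 2*a)*t = t*(-8 + 2*a))
u(g) = 1 + g (u(g) = g + 1 = 1 + g)
(-5 + u(-3))²*Q(6, 4) = (-5 + (1 - 3))²*(2*6*(-4 + 4)) = (-5 - 2)²*(2*6*0) = (-7)²*0 = 49*0 = 0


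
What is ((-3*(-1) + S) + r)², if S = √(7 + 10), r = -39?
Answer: (36 - √17)² ≈ 1016.1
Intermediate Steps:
S = √17 ≈ 4.1231
((-3*(-1) + S) + r)² = ((-3*(-1) + √17) - 39)² = ((3 + √17) - 39)² = (-36 + √17)²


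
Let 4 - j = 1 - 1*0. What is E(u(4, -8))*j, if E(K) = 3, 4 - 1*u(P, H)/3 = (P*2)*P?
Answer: 9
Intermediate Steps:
u(P, H) = 12 - 6*P**2 (u(P, H) = 12 - 3*P*2*P = 12 - 3*2*P*P = 12 - 6*P**2)
j = 3 (j = 4 - (1 - 1*0) = 4 - (1 + 0) = 4 - 1*1 = 4 - 1 = 3)
E(u(4, -8))*j = 3*3 = 9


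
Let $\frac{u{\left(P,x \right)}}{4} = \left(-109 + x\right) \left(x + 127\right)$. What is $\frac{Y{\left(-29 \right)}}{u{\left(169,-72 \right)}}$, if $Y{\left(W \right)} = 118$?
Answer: $- \frac{59}{19910} \approx -0.0029633$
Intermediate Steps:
$u{\left(P,x \right)} = 4 \left(-109 + x\right) \left(127 + x\right)$ ($u{\left(P,x \right)} = 4 \left(-109 + x\right) \left(x + 127\right) = 4 \left(-109 + x\right) \left(127 + x\right)$)
$\frac{Y{\left(-29 \right)}}{u{\left(169,-72 \right)}} = \frac{118}{-55372 + 4 \left(-72\right)^{2} + 72 \left(-72\right)} = \frac{118}{-55372 + 4 \cdot 5184 - 5184} = \frac{118}{-55372 + 20736 - 5184} = \frac{118}{-39820} = 118 \left(- \frac{1}{39820}\right) = - \frac{59}{19910}$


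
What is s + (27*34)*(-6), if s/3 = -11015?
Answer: -38553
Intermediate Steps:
s = -33045 (s = 3*(-11015) = -33045)
s + (27*34)*(-6) = -33045 + (27*34)*(-6) = -33045 + 918*(-6) = -33045 - 5508 = -38553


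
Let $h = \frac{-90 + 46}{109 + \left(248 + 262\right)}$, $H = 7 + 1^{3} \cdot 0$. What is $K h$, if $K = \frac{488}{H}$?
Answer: $- \frac{21472}{4333} \approx -4.9555$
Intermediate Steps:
$H = 7$ ($H = 7 + 1 \cdot 0 = 7 + 0 = 7$)
$K = \frac{488}{7} \approx 69.714$
$h = - \frac{44}{619}$ ($h = - \frac{44}{109 + 510} = - \frac{44}{619} \approx -0.071082$)
$K h = \frac{488}{7} \left(- \frac{44}{619}\right) = - \frac{21472}{4333}$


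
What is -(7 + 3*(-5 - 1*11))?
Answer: 41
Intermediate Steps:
-(7 + 3*(-5 - 1*11)) = -(7 + 3*(-5 - 11)) = -(7 + 3*(-16)) = -(7 - 48) = -1*(-41) = 41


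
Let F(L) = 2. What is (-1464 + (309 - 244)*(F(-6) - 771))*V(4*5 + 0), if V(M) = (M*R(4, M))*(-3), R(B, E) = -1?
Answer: -3086940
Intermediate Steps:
V(M) = 3*M (V(M) = (M*(-1))*(-3) = -M*(-3) = 3*M)
(-1464 + (309 - 244)*(F(-6) - 771))*V(4*5 + 0) = (-1464 + (309 - 244)*(2 - 771))*(3*(4*5 + 0)) = (-1464 + 65*(-769))*(3*(20 + 0)) = (-1464 - 49985)*(3*20) = -51449*60 = -3086940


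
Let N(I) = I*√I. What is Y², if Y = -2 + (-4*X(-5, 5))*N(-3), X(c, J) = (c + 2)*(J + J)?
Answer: -388796 + 1440*I*√3 ≈ -3.888e+5 + 2494.2*I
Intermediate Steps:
N(I) = I^(3/2)
X(c, J) = 2*J*(2 + c) (X(c, J) = (2 + c)*(2*J) = 2*J*(2 + c))
Y = -2 - 360*I*√3 (Y = -2 + (-8*5*(2 - 5))*(-3)^(3/2) = -2 + (-8*5*(-3))*(-3*I*√3) = -2 + (-4*(-30))*(-3*I*√3) = -2 + 120*(-3*I*√3) = -2 - 360*I*√3 ≈ -2.0 - 623.54*I)
Y² = (-2 - 360*I*√3)²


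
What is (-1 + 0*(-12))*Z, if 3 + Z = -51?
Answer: 54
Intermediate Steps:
Z = -54 (Z = -3 - 51 = -54)
(-1 + 0*(-12))*Z = (-1 + 0*(-12))*(-54) = (-1 + 0)*(-54) = -1*(-54) = 54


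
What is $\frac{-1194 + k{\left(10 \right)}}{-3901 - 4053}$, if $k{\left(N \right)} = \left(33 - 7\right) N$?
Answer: $\frac{467}{3977} \approx 0.11743$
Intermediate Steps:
$k{\left(N \right)} = 26 N$
$\frac{-1194 + k{\left(10 \right)}}{-3901 - 4053} = \frac{-1194 + 26 \cdot 10}{-3901 - 4053} = \frac{-1194 + 260}{-7954} = \left(-934\right) \left(- \frac{1}{7954}\right) = \frac{467}{3977}$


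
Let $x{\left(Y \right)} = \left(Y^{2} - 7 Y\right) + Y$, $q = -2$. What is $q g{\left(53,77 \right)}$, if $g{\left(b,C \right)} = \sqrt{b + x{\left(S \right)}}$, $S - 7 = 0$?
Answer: $- 4 \sqrt{15} \approx -15.492$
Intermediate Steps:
$S = 7$ ($S = 7 + 0 = 7$)
$x{\left(Y \right)} = Y^{2} - 6 Y$
$g{\left(b,C \right)} = \sqrt{7 + b}$ ($g{\left(b,C \right)} = \sqrt{b + 7 \left(-6 + 7\right)} = \sqrt{b + 7 \cdot 1} = \sqrt{b + 7} = \sqrt{7 + b}$)
$q g{\left(53,77 \right)} = - 2 \sqrt{7 + 53} = - 2 \sqrt{60} = - 2 \cdot 2 \sqrt{15} = - 4 \sqrt{15}$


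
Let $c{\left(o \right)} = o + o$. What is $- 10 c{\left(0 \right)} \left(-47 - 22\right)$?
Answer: $0$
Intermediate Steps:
$c{\left(o \right)} = 2 o$
$- 10 c{\left(0 \right)} \left(-47 - 22\right) = - 10 \cdot 2 \cdot 0 \left(-47 - 22\right) = \left(-10\right) 0 \left(-69\right) = 0 \left(-69\right) = 0$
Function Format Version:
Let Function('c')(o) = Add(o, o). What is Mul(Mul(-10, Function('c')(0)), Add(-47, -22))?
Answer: 0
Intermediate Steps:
Function('c')(o) = Mul(2, o)
Mul(Mul(-10, Function('c')(0)), Add(-47, -22)) = Mul(Mul(-10, Mul(2, 0)), Add(-47, -22)) = Mul(Mul(-10, 0), -69) = Mul(0, -69) = 0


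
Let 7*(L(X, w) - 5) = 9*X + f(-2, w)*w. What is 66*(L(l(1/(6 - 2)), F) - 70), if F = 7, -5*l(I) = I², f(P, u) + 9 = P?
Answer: -1404777/280 ≈ -5017.1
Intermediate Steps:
f(P, u) = -9 + P
l(I) = -I²/5
L(X, w) = 5 - 11*w/7 + 9*X/7 (L(X, w) = 5 + (9*X + (-9 - 2)*w)/7 = 5 + (9*X - 11*w)/7 = 5 + (-11*w + 9*X)/7 = 5 + (-11*w/7 + 9*X/7) = 5 - 11*w/7 + 9*X/7)
66*(L(l(1/(6 - 2)), F) - 70) = 66*((5 - 11/7*7 + 9*(-1/(5*(6 - 2)²))/7) - 70) = 66*((5 - 11 + 9*(-(1/4)²/5)/7) - 70) = 66*((5 - 11 + 9*(-(¼)²/5)/7) - 70) = 66*((5 - 11 + 9*(-⅕*1/16)/7) - 70) = 66*((5 - 11 + (9/7)*(-1/80)) - 70) = 66*((5 - 11 - 9/560) - 70) = 66*(-3369/560 - 70) = 66*(-42569/560) = -1404777/280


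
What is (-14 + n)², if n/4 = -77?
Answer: 103684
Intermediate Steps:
n = -308 (n = 4*(-77) = -308)
(-14 + n)² = (-14 - 308)² = (-322)² = 103684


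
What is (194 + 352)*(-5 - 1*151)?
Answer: -85176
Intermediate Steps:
(194 + 352)*(-5 - 1*151) = 546*(-5 - 151) = 546*(-156) = -85176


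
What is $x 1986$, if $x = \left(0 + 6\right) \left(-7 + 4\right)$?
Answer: $-35748$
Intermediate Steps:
$x = -18$ ($x = 6 \left(-3\right) = -18$)
$x 1986 = \left(-18\right) 1986 = -35748$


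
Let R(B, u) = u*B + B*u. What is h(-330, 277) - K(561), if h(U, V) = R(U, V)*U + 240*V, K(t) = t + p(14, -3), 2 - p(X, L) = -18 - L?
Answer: 60396502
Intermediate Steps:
R(B, u) = 2*B*u (R(B, u) = B*u + B*u = 2*B*u)
p(X, L) = 20 + L (p(X, L) = 2 - (-18 - L) = 2 + (18 + L) = 20 + L)
K(t) = 17 + t (K(t) = t + (20 - 3) = t + 17 = 17 + t)
h(U, V) = 240*V + 2*V*U² (h(U, V) = (2*U*V)*U + 240*V = 2*V*U² + 240*V = 240*V + 2*V*U²)
h(-330, 277) - K(561) = 2*277*(120 + (-330)²) - (17 + 561) = 2*277*(120 + 108900) - 1*578 = 2*277*109020 - 578 = 60397080 - 578 = 60396502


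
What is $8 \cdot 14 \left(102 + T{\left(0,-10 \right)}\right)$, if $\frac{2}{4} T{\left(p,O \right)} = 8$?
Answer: $13216$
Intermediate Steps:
$T{\left(p,O \right)} = 16$ ($T{\left(p,O \right)} = 2 \cdot 8 = 16$)
$8 \cdot 14 \left(102 + T{\left(0,-10 \right)}\right) = 8 \cdot 14 \left(102 + 16\right) = 112 \cdot 118 = 13216$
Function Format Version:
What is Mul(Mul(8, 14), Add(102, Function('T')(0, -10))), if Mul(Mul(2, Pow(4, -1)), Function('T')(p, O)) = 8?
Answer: 13216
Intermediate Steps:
Function('T')(p, O) = 16 (Function('T')(p, O) = Mul(2, 8) = 16)
Mul(Mul(8, 14), Add(102, Function('T')(0, -10))) = Mul(Mul(8, 14), Add(102, 16)) = Mul(112, 118) = 13216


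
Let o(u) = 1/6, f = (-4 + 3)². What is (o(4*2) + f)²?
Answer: 49/36 ≈ 1.3611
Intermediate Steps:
f = 1 (f = (-1)² = 1)
o(u) = ⅙
(o(4*2) + f)² = (⅙ + 1)² = (7/6)² = 49/36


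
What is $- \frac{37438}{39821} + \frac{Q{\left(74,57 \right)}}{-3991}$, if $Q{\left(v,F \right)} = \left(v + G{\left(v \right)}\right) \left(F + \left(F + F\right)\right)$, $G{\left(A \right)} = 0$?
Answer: $- \frac{653309992}{158925611} \approx -4.1108$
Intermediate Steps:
$Q{\left(v,F \right)} = 3 F v$ ($Q{\left(v,F \right)} = \left(v + 0\right) \left(F + \left(F + F\right)\right) = v \left(F + 2 F\right) = v 3 F = 3 F v$)
$- \frac{37438}{39821} + \frac{Q{\left(74,57 \right)}}{-3991} = - \frac{37438}{39821} + \frac{3 \cdot 57 \cdot 74}{-3991} = \left(-37438\right) \frac{1}{39821} + 12654 \left(- \frac{1}{3991}\right) = - \frac{37438}{39821} - \frac{12654}{3991} = - \frac{653309992}{158925611}$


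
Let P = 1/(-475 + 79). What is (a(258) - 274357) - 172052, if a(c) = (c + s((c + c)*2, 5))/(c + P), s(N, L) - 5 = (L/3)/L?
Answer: -45608164023/102167 ≈ -4.4641e+5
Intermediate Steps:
P = -1/396 (P = 1/(-396) = -1/396 ≈ -0.0025253)
s(N, L) = 16/3 (s(N, L) = 5 + (L/3)/L = 5 + ⅓ = 16/3)
a(c) = (16/3 + c)/(-1/396 + c) (a(c) = (c + 16/3)/(c - 1/396) = (16/3 + c)/(-1/396 + c))
(a(258) - 274357) - 172052 = (132*(16 + 3*258)/(-1 + 396*258) - 274357) - 172052 = (132*(16 + 774)/(-1 + 102168) - 274357) - 172052 = (132*790/102167 - 274357) - 172052 = (132*(1/102167)*790 - 274357) - 172052 = (104280/102167 - 274357) - 172052 = -28030127339/102167 - 172052 = -45608164023/102167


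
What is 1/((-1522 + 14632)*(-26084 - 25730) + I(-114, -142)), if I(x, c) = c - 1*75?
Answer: -1/679281757 ≈ -1.4721e-9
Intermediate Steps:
I(x, c) = -75 + c (I(x, c) = c - 75 = -75 + c)
1/((-1522 + 14632)*(-26084 - 25730) + I(-114, -142)) = 1/((-1522 + 14632)*(-26084 - 25730) + (-75 - 142)) = 1/(13110*(-51814) - 217) = 1/(-679281540 - 217) = 1/(-679281757) = -1/679281757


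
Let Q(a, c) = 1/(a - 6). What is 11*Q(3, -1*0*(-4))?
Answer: -11/3 ≈ -3.6667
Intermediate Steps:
Q(a, c) = 1/(-6 + a)
11*Q(3, -1*0*(-4)) = 11/(-6 + 3) = 11/(-3) = 11*(-1/3) = -11/3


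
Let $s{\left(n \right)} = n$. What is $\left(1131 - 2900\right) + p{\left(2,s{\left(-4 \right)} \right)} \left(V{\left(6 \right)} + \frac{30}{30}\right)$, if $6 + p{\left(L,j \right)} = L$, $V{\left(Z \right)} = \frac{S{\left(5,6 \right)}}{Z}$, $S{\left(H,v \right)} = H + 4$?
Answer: $-1779$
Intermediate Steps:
$S{\left(H,v \right)} = 4 + H$
$V{\left(Z \right)} = \frac{9}{Z}$ ($V{\left(Z \right)} = \frac{4 + 5}{Z} = \frac{9}{Z}$)
$p{\left(L,j \right)} = -6 + L$
$\left(1131 - 2900\right) + p{\left(2,s{\left(-4 \right)} \right)} \left(V{\left(6 \right)} + \frac{30}{30}\right) = \left(1131 - 2900\right) + \left(-6 + 2\right) \left(\frac{9}{6} + \frac{30}{30}\right) = -1769 - 4 \left(9 \cdot \frac{1}{6} + 30 \cdot \frac{1}{30}\right) = -1769 - 4 \left(\frac{3}{2} + 1\right) = -1769 - 10 = -1779$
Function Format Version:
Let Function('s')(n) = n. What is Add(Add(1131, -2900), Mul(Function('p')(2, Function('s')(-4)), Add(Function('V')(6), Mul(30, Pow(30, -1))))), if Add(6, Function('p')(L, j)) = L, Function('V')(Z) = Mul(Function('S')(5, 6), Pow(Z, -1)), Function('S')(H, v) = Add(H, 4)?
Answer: -1779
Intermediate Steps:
Function('S')(H, v) = Add(4, H)
Function('V')(Z) = Mul(9, Pow(Z, -1)) (Function('V')(Z) = Mul(Add(4, 5), Pow(Z, -1)) = Mul(9, Pow(Z, -1)))
Function('p')(L, j) = Add(-6, L)
Add(Add(1131, -2900), Mul(Function('p')(2, Function('s')(-4)), Add(Function('V')(6), Mul(30, Pow(30, -1))))) = Add(Add(1131, -2900), Mul(Add(-6, 2), Add(Mul(9, Pow(6, -1)), Mul(30, Pow(30, -1))))) = Add(-1769, Mul(-4, Add(Mul(9, Rational(1, 6)), Mul(30, Rational(1, 30))))) = Add(-1769, Mul(-4, Add(Rational(3, 2), 1))) = Add(-1769, Mul(-4, Rational(5, 2))) = Add(-1769, -10) = -1779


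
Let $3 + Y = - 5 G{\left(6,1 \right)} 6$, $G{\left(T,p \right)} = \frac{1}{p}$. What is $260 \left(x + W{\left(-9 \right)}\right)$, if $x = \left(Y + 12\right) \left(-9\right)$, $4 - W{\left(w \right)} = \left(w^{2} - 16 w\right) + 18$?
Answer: $-13000$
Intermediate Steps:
$W{\left(w \right)} = -14 - w^{2} + 16 w$ ($W{\left(w \right)} = 4 - \left(\left(w^{2} - 16 w\right) + 18\right) = 4 - \left(18 + w^{2} - 16 w\right) = -14 - w^{2} + 16 w$)
$Y = -33$ ($Y = -3 + - \frac{5}{1} \cdot 6 = -3 + \left(-5\right) 1 \cdot 6 = -3 - 30 = -33$)
$x = 189$ ($x = \left(-33 + 12\right) \left(-9\right) = \left(-21\right) \left(-9\right) = 189$)
$260 \left(x + W{\left(-9 \right)}\right) = 260 \left(189 - 239\right) = 260 \left(-50\right) = -13000$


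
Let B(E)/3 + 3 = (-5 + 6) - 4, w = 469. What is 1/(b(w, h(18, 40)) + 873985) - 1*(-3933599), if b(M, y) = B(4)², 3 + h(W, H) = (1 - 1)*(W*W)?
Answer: 3439181008092/874309 ≈ 3.9336e+6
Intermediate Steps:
h(W, H) = -3 (h(W, H) = -3 + (1 - 1)*(W*W) = -3 + 0*W² = -3 + 0 = -3)
B(E) = -18 (B(E) = -9 + 3*((-5 + 6) - 4) = -9 + 3*(1 - 4) = -9 + 3*(-3) = -9 - 9 = -18)
b(M, y) = 324 (b(M, y) = (-18)² = 324)
1/(b(w, h(18, 40)) + 873985) - 1*(-3933599) = 1/(324 + 873985) - 1*(-3933599) = 1/874309 + 3933599 = 3439181008092/874309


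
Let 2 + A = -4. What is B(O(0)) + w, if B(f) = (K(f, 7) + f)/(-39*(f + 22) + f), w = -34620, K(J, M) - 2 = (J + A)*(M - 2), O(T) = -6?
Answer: -10905268/315 ≈ -34620.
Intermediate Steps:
A = -6 (A = -2 - 4 = -6)
K(J, M) = 2 + (-6 + J)*(-2 + M) (K(J, M) = 2 + (J - 6)*(M - 2) = 2 + (-6 + J)*(-2 + M))
B(f) = (-28 + 6*f)/(-858 - 38*f) (B(f) = ((14 - 6*7 - 2*f + f*7) + f)/(-39*(f + 22) + f) = ((14 - 42 - 2*f + 7*f) + f)/(-39*(22 + f) + f) = ((-28 + 5*f) + f)/((-858 - 39*f) + f) = (-28 + 6*f)/(-858 - 38*f))
B(O(0)) + w = (14 - 3*(-6))/(429 + 19*(-6)) - 34620 = (14 + 18)/(429 - 114) - 34620 = 32/315 - 34620 = -10905268/315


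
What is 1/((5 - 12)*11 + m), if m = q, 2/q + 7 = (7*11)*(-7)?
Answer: -273/21022 ≈ -0.012986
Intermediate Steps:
q = -1/273 (q = 2/(-7 + (7*11)*(-7)) = 2/(-7 + 77*(-7)) = 2/(-7 - 539) = 2/(-546) = 2*(-1/546) = -1/273 ≈ -0.0036630)
m = -1/273 ≈ -0.0036630
1/((5 - 12)*11 + m) = 1/((5 - 12)*11 - 1/273) = 1/(-7*11 - 1/273) = 1/(-77 - 1/273) = 1/(-21022/273) = -273/21022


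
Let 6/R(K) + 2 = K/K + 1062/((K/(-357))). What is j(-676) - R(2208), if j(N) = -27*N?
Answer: 1160044572/63557 ≈ 18252.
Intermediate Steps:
R(K) = 6/(-1 - 379134/K) (R(K) = 6/(-2 + (K/K + 1062/((K/(-357))))) = 6/(-2 + (1 + 1062/((K*(-1/357))))) = 6/(-2 + (1 + 1062/((-K/357)))) = 6/(-2 + (1 + 1062*(-357/K))) = 6/(-2 + (1 - 379134/K)) = 6/(-1 - 379134/K))
j(-676) - R(2208) = -27*(-676) - (-6)*2208/(379134 + 2208) = 18252 - (-6)*2208/381342 = 18252 - 1*(-2208/63557) = 18252 + 2208/63557 = 1160044572/63557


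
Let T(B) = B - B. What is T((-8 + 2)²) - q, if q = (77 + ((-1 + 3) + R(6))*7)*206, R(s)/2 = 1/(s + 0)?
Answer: -57680/3 ≈ -19227.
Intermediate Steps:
R(s) = 2/s (R(s) = 2/(s + 0) = 2/s)
T(B) = 0
q = 57680/3 (q = (77 + ((-1 + 3) + 2/6)*7)*206 = (77 + (2 + 2*(⅙))*7)*206 = (77 + (2 + ⅓)*7)*206 = (77 + (7/3)*7)*206 = (77 + 49/3)*206 = (280/3)*206 = 57680/3 ≈ 19227.)
T((-8 + 2)²) - q = 0 - 1*57680/3 = 0 - 57680/3 = -57680/3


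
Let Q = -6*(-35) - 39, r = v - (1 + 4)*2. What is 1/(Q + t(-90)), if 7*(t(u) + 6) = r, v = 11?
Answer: 7/1156 ≈ 0.0060554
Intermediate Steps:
r = 1 (r = 11 - (1 + 4)*2 = 11 - 5*2 = 11 - 1*10 = 11 - 10 = 1)
t(u) = -41/7 (t(u) = -6 + (1/7)*1 = -6 + 1/7 = -41/7)
Q = 171 (Q = 210 - 39 = 171)
1/(Q + t(-90)) = 1/(171 - 41/7) = 1/(1156/7) = 7/1156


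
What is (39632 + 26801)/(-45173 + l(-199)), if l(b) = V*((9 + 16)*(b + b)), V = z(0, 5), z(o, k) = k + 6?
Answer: -66433/154623 ≈ -0.42965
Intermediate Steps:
z(o, k) = 6 + k
V = 11 (V = 6 + 5 = 11)
l(b) = 550*b (l(b) = 11*((9 + 16)*(b + b)) = 11*(25*(2*b)) = 11*(50*b) = 550*b)
(39632 + 26801)/(-45173 + l(-199)) = (39632 + 26801)/(-45173 + 550*(-199)) = 66433/(-45173 - 109450) = 66433/(-154623) = 66433*(-1/154623) = -66433/154623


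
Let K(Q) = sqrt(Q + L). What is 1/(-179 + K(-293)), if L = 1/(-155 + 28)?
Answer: -22733/4106419 - 2*I*sqrt(1181481)/4106419 ≈ -0.005536 - 0.0005294*I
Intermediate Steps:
L = -1/127 (L = 1/(-127) = -1/127 ≈ -0.0078740)
K(Q) = sqrt(-1/127 + Q) (K(Q) = sqrt(Q - 1/127) = sqrt(-1/127 + Q))
1/(-179 + K(-293)) = 1/(-179 + sqrt(-127 + 16129*(-293))/127) = 1/(-179 + sqrt(-127 - 4725797)/127) = 1/(-179 + sqrt(-4725924)/127) = 1/(-179 + (2*I*sqrt(1181481))/127) = 1/(-179 + 2*I*sqrt(1181481)/127)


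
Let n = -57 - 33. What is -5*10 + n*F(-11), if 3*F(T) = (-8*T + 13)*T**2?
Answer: -366680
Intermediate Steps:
n = -90
F(T) = T**2*(13 - 8*T)/3 (F(T) = ((-8*T + 13)*T**2)/3 = ((13 - 8*T)*T**2)/3 = (T**2*(13 - 8*T))/3 = T**2*(13 - 8*T)/3)
-5*10 + n*F(-11) = -5*10 - 30*(-11)**2*(13 - 8*(-11)) = -50 - 30*121*(13 + 88) = -50 - 30*121*101 = -50 - 90*12221/3 = -50 - 366630 = -366680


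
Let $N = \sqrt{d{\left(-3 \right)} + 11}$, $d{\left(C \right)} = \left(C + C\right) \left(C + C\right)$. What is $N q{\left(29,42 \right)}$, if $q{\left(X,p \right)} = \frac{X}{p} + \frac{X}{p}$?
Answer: $\frac{29 \sqrt{47}}{21} \approx 9.4673$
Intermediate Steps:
$q{\left(X,p \right)} = \frac{2 X}{p}$
$d{\left(C \right)} = 4 C^{2}$ ($d{\left(C \right)} = 2 C 2 C = 4 C^{2}$)
$N = \sqrt{47}$ ($N = \sqrt{4 \left(-3\right)^{2} + 11} = \sqrt{4 \cdot 9 + 11} = \sqrt{36 + 11} = \sqrt{47} \approx 6.8557$)
$N q{\left(29,42 \right)} = \sqrt{47} \cdot 2 \cdot 29 \cdot \frac{1}{42} = \sqrt{47} \cdot \frac{29}{21} = \frac{29 \sqrt{47}}{21}$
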